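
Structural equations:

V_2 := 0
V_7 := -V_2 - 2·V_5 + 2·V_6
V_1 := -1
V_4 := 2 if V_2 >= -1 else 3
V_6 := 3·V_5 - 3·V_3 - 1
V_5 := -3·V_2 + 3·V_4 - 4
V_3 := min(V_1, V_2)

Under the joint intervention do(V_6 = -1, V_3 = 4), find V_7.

Under do(V_6 = -1, V_3 = 4), each intervened variable's structural equation is replaced by its fixed value.
V_4 = 2 if V_2 >= -1 else 3  [with V_2=0]  = 2
V_5 = -3·V_2 + 3·V_4 - 4  [with V_2=0, V_4=2]  = 2
V_7 = -V_2 - 2·V_5 + 2·V_6  [with V_2=0, V_5=2, V_6=-1]  = -6

-6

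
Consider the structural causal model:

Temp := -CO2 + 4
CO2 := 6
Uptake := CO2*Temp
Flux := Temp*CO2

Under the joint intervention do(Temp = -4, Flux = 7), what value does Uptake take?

Setting Temp = -4, Flux = 7 by intervention discards those variables' equations.
Uptake = CO2*Temp  [with CO2=6, Temp=-4]  = -24

-24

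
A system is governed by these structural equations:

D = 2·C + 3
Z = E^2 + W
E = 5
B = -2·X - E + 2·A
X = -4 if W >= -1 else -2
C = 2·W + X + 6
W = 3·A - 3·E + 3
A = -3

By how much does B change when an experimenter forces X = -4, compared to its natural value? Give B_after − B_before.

Intervening sets X = -4 and removes its equation (X = -4 if W >= -1 else -2).
B = -2·X - E + 2·A  [with X=-4, E=5, A=-3]  = -3
Without intervention: W = 3·A - 3·E + 3  [with A=-3, E=5]  = -21; X = -4 if W >= -1 else -2  [with W=-21]  = -2; B = -2·X - E + 2·A  [with X=-2, E=5, A=-3]  = -7.
Change = -3 − (-7) = 4.

4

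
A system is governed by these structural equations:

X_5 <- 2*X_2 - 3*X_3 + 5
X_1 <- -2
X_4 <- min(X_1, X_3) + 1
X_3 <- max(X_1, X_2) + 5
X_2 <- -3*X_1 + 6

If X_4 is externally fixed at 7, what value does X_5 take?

-22

Intervening sets X_4 = 7 and removes its equation (X_4 <- min(X_1, X_3) + 1).
No directed path runs from X_4 to X_5, so X_5 keeps its natural value.
X_2 = -3*X_1 + 6  [with X_1=-2]  = 12
X_3 = max(X_1, X_2) + 5  [with X_1=-2, X_2=12]  = 17
X_5 = 2*X_2 - 3*X_3 + 5  [with X_2=12, X_3=17]  = -22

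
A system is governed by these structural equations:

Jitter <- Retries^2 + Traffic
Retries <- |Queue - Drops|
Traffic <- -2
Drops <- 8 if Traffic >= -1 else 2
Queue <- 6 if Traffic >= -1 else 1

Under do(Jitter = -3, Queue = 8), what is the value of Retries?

Setting Jitter = -3, Queue = 8 by intervention discards those variables' equations.
Drops = 8 if Traffic >= -1 else 2  [with Traffic=-2]  = 2
Retries = |Queue - Drops|  [with Queue=8, Drops=2]  = 6

6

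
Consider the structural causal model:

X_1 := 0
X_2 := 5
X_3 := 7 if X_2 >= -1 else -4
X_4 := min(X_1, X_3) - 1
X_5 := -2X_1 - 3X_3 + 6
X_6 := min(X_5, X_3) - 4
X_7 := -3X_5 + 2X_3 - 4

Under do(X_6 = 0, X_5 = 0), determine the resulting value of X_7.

Setting X_6 = 0, X_5 = 0 by intervention discards those variables' equations.
X_3 = 7 if X_2 >= -1 else -4  [with X_2=5]  = 7
X_7 = -3X_5 + 2X_3 - 4  [with X_5=0, X_3=7]  = 10

10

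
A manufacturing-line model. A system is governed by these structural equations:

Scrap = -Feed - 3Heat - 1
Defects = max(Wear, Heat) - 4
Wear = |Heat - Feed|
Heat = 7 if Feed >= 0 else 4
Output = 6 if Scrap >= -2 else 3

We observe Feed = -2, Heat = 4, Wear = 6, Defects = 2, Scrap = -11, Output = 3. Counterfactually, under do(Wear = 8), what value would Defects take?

4

The intervention breaks the incoming arrows to Wear: Wear = |Heat - Feed| no longer applies, and Wear = 8.
Heat = 7 if Feed >= 0 else 4  [with Feed=-2]  = 4
Defects = max(Wear, Heat) - 4  [with Wear=8, Heat=4]  = 4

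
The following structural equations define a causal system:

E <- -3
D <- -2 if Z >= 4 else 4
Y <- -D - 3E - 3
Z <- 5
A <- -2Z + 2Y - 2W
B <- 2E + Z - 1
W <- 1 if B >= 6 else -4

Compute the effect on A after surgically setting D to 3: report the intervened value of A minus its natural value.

-10

The intervention breaks the incoming arrows to D: D <- -2 if Z >= 4 else 4 no longer applies, and D = 3.
B = 2E + Z - 1  [with E=-3, Z=5]  = -2
W = 1 if B >= 6 else -4  [with B=-2]  = -4
Y = -D - 3E - 3  [with D=3, E=-3]  = 3
A = -2Z + 2Y - 2W  [with Z=5, Y=3, W=-4]  = 4
Without intervention: D = -2 if Z >= 4 else 4  [with Z=5]  = -2; B = 2E + Z - 1  [with E=-3, Z=5]  = -2; W = 1 if B >= 6 else -4  [with B=-2]  = -4; Y = -D - 3E - 3  [with D=-2, E=-3]  = 8; A = -2Z + 2Y - 2W  [with Z=5, Y=8, W=-4]  = 14.
Change = 4 − 14 = -10.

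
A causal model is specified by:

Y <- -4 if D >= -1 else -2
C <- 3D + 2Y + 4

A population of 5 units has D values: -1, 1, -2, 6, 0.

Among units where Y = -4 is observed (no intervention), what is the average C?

0.5

Observing Y=-4 restricts to units where Y's equation naturally yields -4: D ∈ {-1, 1, 6, 0}. In that subpopulation C = -7, -1, 14, -4, mean 0.5.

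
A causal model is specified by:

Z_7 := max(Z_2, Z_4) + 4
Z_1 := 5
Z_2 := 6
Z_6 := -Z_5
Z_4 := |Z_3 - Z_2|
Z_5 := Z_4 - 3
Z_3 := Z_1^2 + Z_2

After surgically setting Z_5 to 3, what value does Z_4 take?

The intervention breaks the incoming arrows to Z_5: Z_5 := Z_4 - 3 no longer applies, and Z_5 = 3.
Since Z_4 is not a descendant of the intervened variable, it is unaffected.
Z_3 = Z_1^2 + Z_2  [with Z_1=5, Z_2=6]  = 31
Z_4 = |Z_3 - Z_2|  [with Z_3=31, Z_2=6]  = 25

25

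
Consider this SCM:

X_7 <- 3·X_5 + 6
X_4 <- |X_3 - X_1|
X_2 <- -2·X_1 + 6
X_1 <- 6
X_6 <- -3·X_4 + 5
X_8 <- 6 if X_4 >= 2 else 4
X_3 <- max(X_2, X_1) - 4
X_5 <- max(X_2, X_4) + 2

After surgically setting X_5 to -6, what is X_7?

-12

Under do(X_5=-6), the mechanism X_5 <- max(X_2, X_4) + 2 is discarded; X_5 is fixed at -6.
X_7 = 3·X_5 + 6  [with X_5=-6]  = -12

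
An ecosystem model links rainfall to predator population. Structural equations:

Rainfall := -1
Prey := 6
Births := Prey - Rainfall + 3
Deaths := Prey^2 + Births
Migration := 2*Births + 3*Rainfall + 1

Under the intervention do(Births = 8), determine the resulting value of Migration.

do(Births=8) replaces the equation Births := Prey - Rainfall + 3 with the constant Births = 8.
Migration = 2*Births + 3*Rainfall + 1  [with Births=8, Rainfall=-1]  = 14

14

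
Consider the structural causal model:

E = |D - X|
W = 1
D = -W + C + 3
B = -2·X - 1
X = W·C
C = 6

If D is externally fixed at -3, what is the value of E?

9

do(D=-3) replaces the equation D = -W + C + 3 with the constant D = -3.
X = W·C  [with W=1, C=6]  = 6
E = |D - X|  [with D=-3, X=6]  = 9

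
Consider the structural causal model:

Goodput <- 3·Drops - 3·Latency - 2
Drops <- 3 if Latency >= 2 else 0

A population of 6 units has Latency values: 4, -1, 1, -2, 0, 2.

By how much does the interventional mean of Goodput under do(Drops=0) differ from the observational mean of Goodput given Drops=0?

do(Drops=0) breaks Drops's dependence on Latency. With Drops=0 fixed, Goodput across the units is -14, 1, -5, 4, -2, -8, mean -4.
Observing Drops=0 restricts to units where Drops's equation naturally yields 0: Latency ∈ {-1, 1, -2, 0}. In that subpopulation Goodput = 1, -5, 4, -2, mean -0.5.
Difference = -4 − (-0.5) = -3.5.

-3.5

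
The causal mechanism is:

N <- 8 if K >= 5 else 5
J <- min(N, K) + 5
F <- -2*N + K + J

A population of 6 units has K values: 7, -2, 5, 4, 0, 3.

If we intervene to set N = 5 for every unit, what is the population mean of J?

7.5

The intervention sets N=5 in all 6 units regardless of K. Recomputing J per unit gives 10, 3, 10, 9, 5, 8; average 7.5.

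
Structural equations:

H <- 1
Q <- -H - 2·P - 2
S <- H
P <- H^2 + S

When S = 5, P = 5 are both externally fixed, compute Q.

Setting S = 5, P = 5 by intervention discards those variables' equations.
Q = -H - 2·P - 2  [with H=1, P=5]  = -13

-13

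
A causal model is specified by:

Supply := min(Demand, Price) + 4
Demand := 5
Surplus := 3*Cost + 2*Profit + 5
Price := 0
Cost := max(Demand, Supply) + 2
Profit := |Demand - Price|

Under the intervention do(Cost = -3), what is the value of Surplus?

Under do(Cost=-3), the mechanism Cost := max(Demand, Supply) + 2 is discarded; Cost is fixed at -3.
Profit = |Demand - Price|  [with Demand=5, Price=0]  = 5
Surplus = 3*Cost + 2*Profit + 5  [with Cost=-3, Profit=5]  = 6

6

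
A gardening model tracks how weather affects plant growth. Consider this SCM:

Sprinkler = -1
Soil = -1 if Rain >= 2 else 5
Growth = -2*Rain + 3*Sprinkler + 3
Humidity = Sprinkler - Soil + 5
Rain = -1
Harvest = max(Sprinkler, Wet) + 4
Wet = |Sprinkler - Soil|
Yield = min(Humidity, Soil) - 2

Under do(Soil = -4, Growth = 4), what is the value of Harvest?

7

The joint intervention fixes Soil = -4, Growth = 4, removing each variable's own equation.
Wet = |Sprinkler - Soil|  [with Sprinkler=-1, Soil=-4]  = 3
Harvest = max(Sprinkler, Wet) + 4  [with Sprinkler=-1, Wet=3]  = 7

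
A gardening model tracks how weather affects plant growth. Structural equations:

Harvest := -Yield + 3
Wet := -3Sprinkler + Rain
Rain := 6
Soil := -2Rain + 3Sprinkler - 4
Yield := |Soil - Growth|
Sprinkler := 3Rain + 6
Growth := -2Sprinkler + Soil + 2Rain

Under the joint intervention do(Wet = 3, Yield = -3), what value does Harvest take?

Setting Wet = 3, Yield = -3 by intervention discards those variables' equations.
Harvest = -Yield + 3  [with Yield=-3]  = 6

6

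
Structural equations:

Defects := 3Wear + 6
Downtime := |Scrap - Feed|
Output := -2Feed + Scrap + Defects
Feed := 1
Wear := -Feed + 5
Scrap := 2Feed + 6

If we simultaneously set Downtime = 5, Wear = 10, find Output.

42

The joint intervention fixes Downtime = 5, Wear = 10, removing each variable's own equation.
Defects = 3Wear + 6  [with Wear=10]  = 36
Scrap = 2Feed + 6  [with Feed=1]  = 8
Output = -2Feed + Scrap + Defects  [with Feed=1, Scrap=8, Defects=36]  = 42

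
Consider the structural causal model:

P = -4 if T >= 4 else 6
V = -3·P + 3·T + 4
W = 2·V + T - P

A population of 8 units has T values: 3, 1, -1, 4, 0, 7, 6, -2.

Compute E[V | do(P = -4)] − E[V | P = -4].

Under do(P=-4), P's equation is replaced by P=-4 for every unit. Per-unit V: 25, 19, 13, 28, 16, 37, 34, 10. Mean = 22.75.
Observing P=-4 restricts to units where P's equation naturally yields -4: T ∈ {4, 7, 6}. In that subpopulation V = 28, 37, 34, mean 33.
Difference = 22.75 − 33 = -10.25.

-10.25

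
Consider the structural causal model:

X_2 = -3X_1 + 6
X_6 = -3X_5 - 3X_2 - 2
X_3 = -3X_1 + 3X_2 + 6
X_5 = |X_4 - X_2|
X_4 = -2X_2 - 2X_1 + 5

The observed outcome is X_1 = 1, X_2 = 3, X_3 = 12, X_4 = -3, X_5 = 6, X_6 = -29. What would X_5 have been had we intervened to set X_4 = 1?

Intervening sets X_4 = 1 and removes its equation (X_4 = -2X_2 - 2X_1 + 5).
X_2 = -3X_1 + 6  [with X_1=1]  = 3
X_5 = |X_4 - X_2|  [with X_4=1, X_2=3]  = 2

2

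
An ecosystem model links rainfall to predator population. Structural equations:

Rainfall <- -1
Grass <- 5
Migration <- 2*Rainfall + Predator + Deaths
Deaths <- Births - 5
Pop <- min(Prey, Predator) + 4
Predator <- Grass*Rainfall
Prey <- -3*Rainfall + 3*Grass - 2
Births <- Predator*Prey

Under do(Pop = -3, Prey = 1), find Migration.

Under do(Pop = -3, Prey = 1), each intervened variable's structural equation is replaced by its fixed value.
Predator = Grass*Rainfall  [with Grass=5, Rainfall=-1]  = -5
Births = Predator*Prey  [with Predator=-5, Prey=1]  = -5
Deaths = Births - 5  [with Births=-5]  = -10
Migration = 2*Rainfall + Predator + Deaths  [with Rainfall=-1, Predator=-5, Deaths=-10]  = -17

-17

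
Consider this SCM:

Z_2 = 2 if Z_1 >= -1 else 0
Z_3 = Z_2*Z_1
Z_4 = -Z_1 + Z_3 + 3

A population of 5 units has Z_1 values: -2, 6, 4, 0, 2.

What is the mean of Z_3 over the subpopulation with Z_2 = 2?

6

E[Z_3|Z_2=2] averages over only the 4 units with Z_2=2 (Z_1 = 6, 4, 0, 2): Z_3 = 12, 8, 0, 4, mean 6.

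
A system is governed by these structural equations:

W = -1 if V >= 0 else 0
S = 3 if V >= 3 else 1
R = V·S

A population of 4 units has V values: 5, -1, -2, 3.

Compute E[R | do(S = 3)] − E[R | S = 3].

Under do(S=3), S's equation is replaced by S=3 for every unit. Per-unit R: 15, -3, -6, 9. Mean = 3.75.
Conditioning on S=3 selects the 2 unit(s) with V ∈ {5, 3}. Their R values: 15, 9. Mean = 12.
Difference = 3.75 − 12 = -8.25.

-8.25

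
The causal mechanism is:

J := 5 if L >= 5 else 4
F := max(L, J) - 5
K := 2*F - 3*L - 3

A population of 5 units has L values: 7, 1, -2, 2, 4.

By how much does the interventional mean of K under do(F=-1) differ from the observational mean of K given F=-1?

do(F=-1) breaks F's dependence on L. With F=-1 fixed, K across the units is -26, -8, 1, -11, -17, mean -12.2.
E[K|F=-1] averages over only the 4 units with F=-1 (L = 1, -2, 2, 4): K = -8, 1, -11, -17, mean -8.75.
Difference = -12.2 − (-8.75) = -3.45.

-3.45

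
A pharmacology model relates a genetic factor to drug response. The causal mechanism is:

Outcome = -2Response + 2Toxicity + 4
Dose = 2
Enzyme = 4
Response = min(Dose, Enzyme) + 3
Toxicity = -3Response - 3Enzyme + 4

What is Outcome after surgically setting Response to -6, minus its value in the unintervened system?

do(Response=-6) replaces the equation Response = min(Dose, Enzyme) + 3 with the constant Response = -6.
Toxicity = -3Response - 3Enzyme + 4  [with Response=-6, Enzyme=4]  = 10
Outcome = -2Response + 2Toxicity + 4  [with Response=-6, Toxicity=10]  = 36
Without intervention: Response = min(Dose, Enzyme) + 3  [with Dose=2, Enzyme=4]  = 5; Toxicity = -3Response - 3Enzyme + 4  [with Response=5, Enzyme=4]  = -23; Outcome = -2Response + 2Toxicity + 4  [with Response=5, Toxicity=-23]  = -52.
Change = 36 − (-52) = 88.

88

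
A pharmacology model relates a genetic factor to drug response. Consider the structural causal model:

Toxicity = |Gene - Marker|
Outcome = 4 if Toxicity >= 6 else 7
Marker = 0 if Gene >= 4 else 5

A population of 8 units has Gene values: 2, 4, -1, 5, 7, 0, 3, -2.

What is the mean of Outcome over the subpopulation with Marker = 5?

5.8

E[Outcome|Marker=5] averages over only the 5 units with Marker=5 (Gene = 2, -1, 0, 3, -2): Outcome = 7, 4, 7, 7, 4, mean 5.8.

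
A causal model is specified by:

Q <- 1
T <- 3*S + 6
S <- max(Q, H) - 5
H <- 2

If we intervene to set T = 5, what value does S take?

Under do(T=5), the mechanism T <- 3*S + 6 is discarded; T is fixed at 5.
Since S is not a descendant of the intervened variable, it is unaffected.
S = max(Q, H) - 5  [with Q=1, H=2]  = -3

-3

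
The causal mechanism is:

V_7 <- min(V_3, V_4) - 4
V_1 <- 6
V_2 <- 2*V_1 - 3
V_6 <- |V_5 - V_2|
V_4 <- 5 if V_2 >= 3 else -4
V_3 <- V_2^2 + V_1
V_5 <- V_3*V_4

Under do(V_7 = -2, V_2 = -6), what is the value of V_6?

162

Under do(V_7 = -2, V_2 = -6), each intervened variable's structural equation is replaced by its fixed value.
V_3 = V_2^2 + V_1  [with V_2=-6, V_1=6]  = 42
V_4 = 5 if V_2 >= 3 else -4  [with V_2=-6]  = -4
V_5 = V_3*V_4  [with V_3=42, V_4=-4]  = -168
V_6 = |V_5 - V_2|  [with V_5=-168, V_2=-6]  = 162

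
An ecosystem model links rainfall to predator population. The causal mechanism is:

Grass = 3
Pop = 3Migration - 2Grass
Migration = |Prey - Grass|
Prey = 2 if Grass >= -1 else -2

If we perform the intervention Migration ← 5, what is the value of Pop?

The intervention breaks the incoming arrows to Migration: Migration = |Prey - Grass| no longer applies, and Migration = 5.
Pop = 3Migration - 2Grass  [with Migration=5, Grass=3]  = 9

9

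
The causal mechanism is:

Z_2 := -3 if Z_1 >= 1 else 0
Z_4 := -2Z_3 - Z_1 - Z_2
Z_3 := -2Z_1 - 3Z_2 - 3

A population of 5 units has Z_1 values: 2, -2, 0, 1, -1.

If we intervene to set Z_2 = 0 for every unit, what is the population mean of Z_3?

Under do(Z_2=0), Z_2's equation is replaced by Z_2=0 for every unit. Per-unit Z_3: -7, 1, -3, -5, -1. Mean = -3.

-3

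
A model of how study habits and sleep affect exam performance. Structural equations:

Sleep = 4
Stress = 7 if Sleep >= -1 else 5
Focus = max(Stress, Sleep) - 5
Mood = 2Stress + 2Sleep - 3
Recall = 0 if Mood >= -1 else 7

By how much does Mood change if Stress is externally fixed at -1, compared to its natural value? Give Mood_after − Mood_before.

Under do(Stress=-1), the mechanism Stress = 7 if Sleep >= -1 else 5 is discarded; Stress is fixed at -1.
Mood = 2Stress + 2Sleep - 3  [with Stress=-1, Sleep=4]  = 3
Without intervention: Stress = 7 if Sleep >= -1 else 5  [with Sleep=4]  = 7; Mood = 2Stress + 2Sleep - 3  [with Stress=7, Sleep=4]  = 19.
Change = 3 − 19 = -16.

-16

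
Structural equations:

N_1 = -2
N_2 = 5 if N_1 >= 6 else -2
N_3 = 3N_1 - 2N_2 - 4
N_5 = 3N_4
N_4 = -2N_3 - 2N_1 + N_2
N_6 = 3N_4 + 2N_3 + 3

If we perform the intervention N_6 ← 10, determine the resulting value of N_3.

-6

do(N_6=10) replaces the equation N_6 = 3N_4 + 2N_3 + 3 with the constant N_6 = 10.
N_3 is not downstream of the intervention, so its value is determined by the original equations.
N_2 = 5 if N_1 >= 6 else -2  [with N_1=-2]  = -2
N_3 = 3N_1 - 2N_2 - 4  [with N_1=-2, N_2=-2]  = -6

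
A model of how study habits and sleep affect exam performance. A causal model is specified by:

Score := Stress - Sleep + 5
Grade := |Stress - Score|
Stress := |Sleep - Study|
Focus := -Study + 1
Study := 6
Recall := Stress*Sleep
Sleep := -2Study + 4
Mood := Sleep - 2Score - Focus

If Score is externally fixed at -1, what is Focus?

-5

The intervention breaks the incoming arrows to Score: Score := Stress - Sleep + 5 no longer applies, and Score = -1.
Since Focus is not a descendant of the intervened variable, it is unaffected.
Focus = -Study + 1  [with Study=6]  = -5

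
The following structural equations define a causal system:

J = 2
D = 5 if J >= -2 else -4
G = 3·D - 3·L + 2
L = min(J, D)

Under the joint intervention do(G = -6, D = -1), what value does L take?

Setting G = -6, D = -1 by intervention discards those variables' equations.
L = min(J, D)  [with J=2, D=-1]  = -1

-1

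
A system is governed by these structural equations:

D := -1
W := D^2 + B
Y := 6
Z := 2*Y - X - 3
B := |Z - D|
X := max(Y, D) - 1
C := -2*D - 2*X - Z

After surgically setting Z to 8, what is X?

5

Under do(Z=8), the mechanism Z := 2*Y - X - 3 is discarded; Z is fixed at 8.
Since X is not a descendant of the intervened variable, it is unaffected.
X = max(Y, D) - 1  [with Y=6, D=-1]  = 5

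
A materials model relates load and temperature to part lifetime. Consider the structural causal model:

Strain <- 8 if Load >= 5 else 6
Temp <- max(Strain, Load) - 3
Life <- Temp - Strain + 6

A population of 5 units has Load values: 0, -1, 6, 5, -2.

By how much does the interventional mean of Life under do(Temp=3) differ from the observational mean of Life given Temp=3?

-0.8

Under do(Temp=3), Temp's equation is replaced by Temp=3 for every unit. Per-unit Life: 3, 3, 1, 1, 3. Mean = 2.2.
Observing Temp=3 restricts to units where Temp's equation naturally yields 3: Load ∈ {0, -1, -2}. In that subpopulation Life = 3, 3, 3, mean 3.
Difference = 2.2 − 3 = -0.8.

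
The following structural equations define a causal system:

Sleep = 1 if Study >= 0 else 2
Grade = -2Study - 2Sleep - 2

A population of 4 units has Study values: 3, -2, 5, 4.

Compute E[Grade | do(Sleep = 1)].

-9

Under do(Sleep=1), Sleep's equation is replaced by Sleep=1 for every unit. Per-unit Grade: -10, 0, -14, -12. Mean = -9.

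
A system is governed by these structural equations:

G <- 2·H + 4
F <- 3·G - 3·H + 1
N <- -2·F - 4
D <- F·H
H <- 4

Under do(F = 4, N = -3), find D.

16

The joint intervention fixes F = 4, N = -3, removing each variable's own equation.
D = F·H  [with F=4, H=4]  = 16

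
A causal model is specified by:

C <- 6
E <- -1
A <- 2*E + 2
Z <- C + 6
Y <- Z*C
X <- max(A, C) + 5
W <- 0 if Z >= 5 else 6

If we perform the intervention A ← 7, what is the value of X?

12

The intervention breaks the incoming arrows to A: A <- 2*E + 2 no longer applies, and A = 7.
X = max(A, C) + 5  [with A=7, C=6]  = 12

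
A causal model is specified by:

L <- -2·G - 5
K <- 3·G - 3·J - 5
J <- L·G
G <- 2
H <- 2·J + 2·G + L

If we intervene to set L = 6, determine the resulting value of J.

12

The intervention breaks the incoming arrows to L: L <- -2·G - 5 no longer applies, and L = 6.
J = L·G  [with L=6, G=2]  = 12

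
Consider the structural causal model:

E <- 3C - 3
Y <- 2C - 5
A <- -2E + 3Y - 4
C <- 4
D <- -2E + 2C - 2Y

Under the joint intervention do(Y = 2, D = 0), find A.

-16

Setting Y = 2, D = 0 by intervention discards those variables' equations.
E = 3C - 3  [with C=4]  = 9
A = -2E + 3Y - 4  [with E=9, Y=2]  = -16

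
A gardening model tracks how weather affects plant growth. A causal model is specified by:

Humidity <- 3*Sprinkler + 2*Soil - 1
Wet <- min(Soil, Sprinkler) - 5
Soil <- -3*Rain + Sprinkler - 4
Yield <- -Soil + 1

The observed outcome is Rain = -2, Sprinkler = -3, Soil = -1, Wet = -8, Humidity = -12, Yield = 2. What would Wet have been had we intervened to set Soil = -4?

-9

The intervention breaks the incoming arrows to Soil: Soil <- -3*Rain + Sprinkler - 4 no longer applies, and Soil = -4.
Wet = min(Soil, Sprinkler) - 5  [with Soil=-4, Sprinkler=-3]  = -9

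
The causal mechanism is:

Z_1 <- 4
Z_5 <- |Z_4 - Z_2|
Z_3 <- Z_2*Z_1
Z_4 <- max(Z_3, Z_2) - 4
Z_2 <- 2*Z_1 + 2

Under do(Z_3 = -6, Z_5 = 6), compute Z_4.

6

The joint intervention fixes Z_3 = -6, Z_5 = 6, removing each variable's own equation.
Z_2 = 2*Z_1 + 2  [with Z_1=4]  = 10
Z_4 = max(Z_3, Z_2) - 4  [with Z_3=-6, Z_2=10]  = 6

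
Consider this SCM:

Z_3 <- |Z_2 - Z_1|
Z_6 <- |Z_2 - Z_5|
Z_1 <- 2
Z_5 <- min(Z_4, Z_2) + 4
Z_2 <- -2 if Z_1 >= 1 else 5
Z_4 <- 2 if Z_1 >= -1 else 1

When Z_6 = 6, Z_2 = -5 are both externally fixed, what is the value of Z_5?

The joint intervention fixes Z_6 = 6, Z_2 = -5, removing each variable's own equation.
Z_4 = 2 if Z_1 >= -1 else 1  [with Z_1=2]  = 2
Z_5 = min(Z_4, Z_2) + 4  [with Z_4=2, Z_2=-5]  = -1

-1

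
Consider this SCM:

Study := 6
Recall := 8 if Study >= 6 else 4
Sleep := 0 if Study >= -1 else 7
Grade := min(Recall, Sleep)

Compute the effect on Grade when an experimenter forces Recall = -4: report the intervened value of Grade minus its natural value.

-4

The intervention breaks the incoming arrows to Recall: Recall := 8 if Study >= 6 else 4 no longer applies, and Recall = -4.
Sleep = 0 if Study >= -1 else 7  [with Study=6]  = 0
Grade = min(Recall, Sleep)  [with Recall=-4, Sleep=0]  = -4
Without intervention: Sleep = 0 if Study >= -1 else 7  [with Study=6]  = 0; Recall = 8 if Study >= 6 else 4  [with Study=6]  = 8; Grade = min(Recall, Sleep)  [with Recall=8, Sleep=0]  = 0.
Change = -4 − 0 = -4.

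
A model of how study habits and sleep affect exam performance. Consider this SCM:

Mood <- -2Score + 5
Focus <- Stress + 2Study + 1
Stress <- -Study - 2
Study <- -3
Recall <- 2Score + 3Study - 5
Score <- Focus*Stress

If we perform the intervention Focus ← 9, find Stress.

1

Under do(Focus=9), the mechanism Focus <- Stress + 2Study + 1 is discarded; Focus is fixed at 9.
Since Stress is not a descendant of the intervened variable, it is unaffected.
Stress = -Study - 2  [with Study=-3]  = 1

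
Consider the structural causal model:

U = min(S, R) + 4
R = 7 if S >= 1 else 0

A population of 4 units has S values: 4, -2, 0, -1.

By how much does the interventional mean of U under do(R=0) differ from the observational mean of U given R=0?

0.25

Under do(R=0), R's equation is replaced by R=0 for every unit. Per-unit U: 4, 2, 4, 3. Mean = 3.25.
Observing R=0 restricts to units where R's equation naturally yields 0: S ∈ {-2, 0, -1}. In that subpopulation U = 2, 4, 3, mean 3.
Difference = 3.25 − 3 = 0.25.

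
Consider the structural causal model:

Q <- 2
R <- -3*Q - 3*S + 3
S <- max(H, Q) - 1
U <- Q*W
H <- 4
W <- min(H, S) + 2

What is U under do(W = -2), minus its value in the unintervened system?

Under do(W=-2), the mechanism W <- min(H, S) + 2 is discarded; W is fixed at -2.
U = Q*W  [with Q=2, W=-2]  = -4
Without intervention: S = max(H, Q) - 1  [with H=4, Q=2]  = 3; W = min(H, S) + 2  [with H=4, S=3]  = 5; U = Q*W  [with Q=2, W=5]  = 10.
Change = -4 − 10 = -14.

-14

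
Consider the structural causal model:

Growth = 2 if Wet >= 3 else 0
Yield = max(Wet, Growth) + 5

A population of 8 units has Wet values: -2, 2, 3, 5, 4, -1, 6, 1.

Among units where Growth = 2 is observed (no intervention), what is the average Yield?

9.5

Observing Growth=2 restricts to units where Growth's equation naturally yields 2: Wet ∈ {3, 5, 4, 6}. In that subpopulation Yield = 8, 10, 9, 11, mean 9.5.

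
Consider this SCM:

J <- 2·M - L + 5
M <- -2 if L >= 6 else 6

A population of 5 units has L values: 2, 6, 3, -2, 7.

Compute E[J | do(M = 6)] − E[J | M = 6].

-2.2

Under do(M=6), M's equation is replaced by M=6 for every unit. Per-unit J: 15, 11, 14, 19, 10. Mean = 13.8.
Observing M=6 restricts to units where M's equation naturally yields 6: L ∈ {2, 3, -2}. In that subpopulation J = 15, 14, 19, mean 16.
Difference = 13.8 − 16 = -2.2.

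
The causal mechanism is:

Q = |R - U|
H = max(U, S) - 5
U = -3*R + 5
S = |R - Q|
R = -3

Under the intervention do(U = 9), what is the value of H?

10

do(U=9) replaces the equation U = -3*R + 5 with the constant U = 9.
Q = |R - U|  [with R=-3, U=9]  = 12
S = |R - Q|  [with R=-3, Q=12]  = 15
H = max(U, S) - 5  [with U=9, S=15]  = 10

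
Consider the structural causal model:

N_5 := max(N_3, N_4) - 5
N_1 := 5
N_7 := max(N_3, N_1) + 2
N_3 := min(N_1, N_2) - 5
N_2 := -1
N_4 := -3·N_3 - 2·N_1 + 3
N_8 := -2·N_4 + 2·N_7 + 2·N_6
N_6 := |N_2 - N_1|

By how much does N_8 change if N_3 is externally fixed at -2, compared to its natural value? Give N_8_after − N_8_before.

The intervention breaks the incoming arrows to N_3: N_3 := min(N_1, N_2) - 5 no longer applies, and N_3 = -2.
N_4 = -3·N_3 - 2·N_1 + 3  [with N_3=-2, N_1=5]  = -1
N_6 = |N_2 - N_1|  [with N_2=-1, N_1=5]  = 6
N_7 = max(N_3, N_1) + 2  [with N_3=-2, N_1=5]  = 7
N_8 = -2·N_4 + 2·N_7 + 2·N_6  [with N_4=-1, N_7=7, N_6=6]  = 28
Without intervention: N_3 = min(N_1, N_2) - 5  [with N_1=5, N_2=-1]  = -6; N_4 = -3·N_3 - 2·N_1 + 3  [with N_3=-6, N_1=5]  = 11; N_6 = |N_2 - N_1|  [with N_2=-1, N_1=5]  = 6; N_7 = max(N_3, N_1) + 2  [with N_3=-6, N_1=5]  = 7; N_8 = -2·N_4 + 2·N_7 + 2·N_6  [with N_4=11, N_7=7, N_6=6]  = 4.
Change = 28 − 4 = 24.

24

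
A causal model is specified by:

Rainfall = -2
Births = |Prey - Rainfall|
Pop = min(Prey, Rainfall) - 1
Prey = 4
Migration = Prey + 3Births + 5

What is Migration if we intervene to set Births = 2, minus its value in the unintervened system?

-12

The intervention breaks the incoming arrows to Births: Births = |Prey - Rainfall| no longer applies, and Births = 2.
Migration = Prey + 3Births + 5  [with Prey=4, Births=2]  = 15
Without intervention: Births = |Prey - Rainfall|  [with Prey=4, Rainfall=-2]  = 6; Migration = Prey + 3Births + 5  [with Prey=4, Births=6]  = 27.
Change = 15 − 27 = -12.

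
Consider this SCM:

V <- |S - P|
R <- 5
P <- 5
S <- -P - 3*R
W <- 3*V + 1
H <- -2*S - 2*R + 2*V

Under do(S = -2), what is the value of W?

do(S=-2) replaces the equation S <- -P - 3*R with the constant S = -2.
V = |S - P|  [with S=-2, P=5]  = 7
W = 3*V + 1  [with V=7]  = 22

22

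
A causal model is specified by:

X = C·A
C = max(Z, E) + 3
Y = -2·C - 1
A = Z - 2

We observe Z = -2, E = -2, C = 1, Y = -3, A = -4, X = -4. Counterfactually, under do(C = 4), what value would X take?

The intervention breaks the incoming arrows to C: C = max(Z, E) + 3 no longer applies, and C = 4.
A = Z - 2  [with Z=-2]  = -4
X = C·A  [with C=4, A=-4]  = -16

-16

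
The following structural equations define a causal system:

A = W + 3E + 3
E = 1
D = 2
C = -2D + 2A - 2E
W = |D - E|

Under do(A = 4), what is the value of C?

Intervening sets A = 4 and removes its equation (A = W + 3E + 3).
C = -2D + 2A - 2E  [with D=2, A=4, E=1]  = 2

2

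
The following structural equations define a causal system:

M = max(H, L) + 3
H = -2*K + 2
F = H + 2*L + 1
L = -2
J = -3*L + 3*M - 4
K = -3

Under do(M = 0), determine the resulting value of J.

The intervention breaks the incoming arrows to M: M = max(H, L) + 3 no longer applies, and M = 0.
J = -3*L + 3*M - 4  [with L=-2, M=0]  = 2

2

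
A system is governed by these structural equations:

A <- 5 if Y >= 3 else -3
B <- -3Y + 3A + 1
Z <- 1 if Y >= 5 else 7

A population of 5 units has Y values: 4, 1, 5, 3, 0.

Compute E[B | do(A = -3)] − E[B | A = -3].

The intervention sets A=-3 in all 5 units regardless of Y. Recomputing B per unit gives -20, -11, -23, -17, -8; average -15.8.
Conditioning on A=-3 selects the 2 unit(s) with Y ∈ {1, 0}. Their B values: -11, -8. Mean = -9.5.
Difference = -15.8 − (-9.5) = -6.3.

-6.3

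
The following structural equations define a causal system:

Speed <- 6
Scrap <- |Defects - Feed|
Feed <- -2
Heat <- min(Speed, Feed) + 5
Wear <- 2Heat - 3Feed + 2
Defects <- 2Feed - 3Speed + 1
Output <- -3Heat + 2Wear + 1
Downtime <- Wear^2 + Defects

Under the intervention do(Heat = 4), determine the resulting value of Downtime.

The intervention breaks the incoming arrows to Heat: Heat <- min(Speed, Feed) + 5 no longer applies, and Heat = 4.
Wear = 2Heat - 3Feed + 2  [with Heat=4, Feed=-2]  = 16
Defects = 2Feed - 3Speed + 1  [with Feed=-2, Speed=6]  = -21
Downtime = Wear^2 + Defects  [with Wear=16, Defects=-21]  = 235

235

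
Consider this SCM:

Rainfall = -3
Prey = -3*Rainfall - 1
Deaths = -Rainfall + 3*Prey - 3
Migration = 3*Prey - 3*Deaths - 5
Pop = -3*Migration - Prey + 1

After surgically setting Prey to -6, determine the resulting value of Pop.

do(Prey=-6) replaces the equation Prey = -3*Rainfall - 1 with the constant Prey = -6.
Deaths = -Rainfall + 3*Prey - 3  [with Rainfall=-3, Prey=-6]  = -18
Migration = 3*Prey - 3*Deaths - 5  [with Prey=-6, Deaths=-18]  = 31
Pop = -3*Migration - Prey + 1  [with Migration=31, Prey=-6]  = -86

-86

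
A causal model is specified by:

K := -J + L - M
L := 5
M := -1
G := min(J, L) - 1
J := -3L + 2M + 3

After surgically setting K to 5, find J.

do(K=5) replaces the equation K := -J + L - M with the constant K = 5.
J is not downstream of the intervention, so its value is determined by the original equations.
J = -3L + 2M + 3  [with L=5, M=-1]  = -14

-14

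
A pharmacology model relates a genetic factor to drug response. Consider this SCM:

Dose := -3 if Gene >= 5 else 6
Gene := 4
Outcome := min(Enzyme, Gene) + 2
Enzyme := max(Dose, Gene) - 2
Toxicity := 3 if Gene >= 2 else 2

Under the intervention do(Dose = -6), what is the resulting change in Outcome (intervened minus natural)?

do(Dose=-6) replaces the equation Dose := -3 if Gene >= 5 else 6 with the constant Dose = -6.
Enzyme = max(Dose, Gene) - 2  [with Dose=-6, Gene=4]  = 2
Outcome = min(Enzyme, Gene) + 2  [with Enzyme=2, Gene=4]  = 4
Without intervention: Dose = -3 if Gene >= 5 else 6  [with Gene=4]  = 6; Enzyme = max(Dose, Gene) - 2  [with Dose=6, Gene=4]  = 4; Outcome = min(Enzyme, Gene) + 2  [with Enzyme=4, Gene=4]  = 6.
Change = 4 − 6 = -2.

-2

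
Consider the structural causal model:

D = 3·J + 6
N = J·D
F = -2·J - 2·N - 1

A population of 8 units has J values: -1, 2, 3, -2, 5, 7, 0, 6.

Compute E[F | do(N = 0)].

The intervention sets N=0 in all 8 units regardless of J. Recomputing F per unit gives 1, -5, -7, 3, -11, -15, -1, -13; average -6.

-6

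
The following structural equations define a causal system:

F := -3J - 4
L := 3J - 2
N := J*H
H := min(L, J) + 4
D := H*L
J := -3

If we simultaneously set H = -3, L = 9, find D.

-27

Setting H = -3, L = 9 by intervention discards those variables' equations.
D = H*L  [with H=-3, L=9]  = -27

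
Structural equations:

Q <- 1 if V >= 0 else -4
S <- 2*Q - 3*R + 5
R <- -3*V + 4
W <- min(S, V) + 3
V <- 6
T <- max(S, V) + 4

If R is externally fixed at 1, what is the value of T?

do(R=1) replaces the equation R <- -3*V + 4 with the constant R = 1.
Q = 1 if V >= 0 else -4  [with V=6]  = 1
S = 2*Q - 3*R + 5  [with Q=1, R=1]  = 4
T = max(S, V) + 4  [with S=4, V=6]  = 10

10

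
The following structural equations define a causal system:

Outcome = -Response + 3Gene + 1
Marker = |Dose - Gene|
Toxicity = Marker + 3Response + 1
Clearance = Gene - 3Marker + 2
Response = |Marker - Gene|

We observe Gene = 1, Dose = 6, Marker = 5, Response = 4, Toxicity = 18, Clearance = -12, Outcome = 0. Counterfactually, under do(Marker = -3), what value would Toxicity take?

10

do(Marker=-3) replaces the equation Marker = |Dose - Gene| with the constant Marker = -3.
Response = |Marker - Gene|  [with Marker=-3, Gene=1]  = 4
Toxicity = Marker + 3Response + 1  [with Marker=-3, Response=4]  = 10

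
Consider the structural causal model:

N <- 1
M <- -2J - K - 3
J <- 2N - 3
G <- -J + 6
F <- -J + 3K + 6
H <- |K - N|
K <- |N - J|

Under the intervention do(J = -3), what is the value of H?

3

do(J=-3) replaces the equation J <- 2N - 3 with the constant J = -3.
K = |N - J|  [with N=1, J=-3]  = 4
H = |K - N|  [with K=4, N=1]  = 3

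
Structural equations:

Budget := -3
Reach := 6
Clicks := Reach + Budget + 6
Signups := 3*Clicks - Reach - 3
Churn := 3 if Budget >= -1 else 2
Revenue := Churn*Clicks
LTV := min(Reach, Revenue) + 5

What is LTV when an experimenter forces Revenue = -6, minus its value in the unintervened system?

-12

Intervening sets Revenue = -6 and removes its equation (Revenue := Churn*Clicks).
LTV = min(Reach, Revenue) + 5  [with Reach=6, Revenue=-6]  = -1
Without intervention: Clicks = Reach + Budget + 6  [with Reach=6, Budget=-3]  = 9; Churn = 3 if Budget >= -1 else 2  [with Budget=-3]  = 2; Revenue = Churn*Clicks  [with Churn=2, Clicks=9]  = 18; LTV = min(Reach, Revenue) + 5  [with Reach=6, Revenue=18]  = 11.
Change = -1 − 11 = -12.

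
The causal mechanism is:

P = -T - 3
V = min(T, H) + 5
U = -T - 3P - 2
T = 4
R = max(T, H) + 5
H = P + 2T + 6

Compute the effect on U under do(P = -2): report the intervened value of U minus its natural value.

-15

The intervention breaks the incoming arrows to P: P = -T - 3 no longer applies, and P = -2.
U = -T - 3P - 2  [with T=4, P=-2]  = 0
Without intervention: P = -T - 3  [with T=4]  = -7; U = -T - 3P - 2  [with T=4, P=-7]  = 15.
Change = 0 − 15 = -15.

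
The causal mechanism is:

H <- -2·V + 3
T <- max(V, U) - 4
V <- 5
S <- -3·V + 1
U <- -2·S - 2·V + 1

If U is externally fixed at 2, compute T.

do(U=2) replaces the equation U <- -2·S - 2·V + 1 with the constant U = 2.
T = max(V, U) - 4  [with V=5, U=2]  = 1

1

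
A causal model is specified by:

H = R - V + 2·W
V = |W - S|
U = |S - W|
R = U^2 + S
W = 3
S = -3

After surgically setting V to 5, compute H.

The intervention breaks the incoming arrows to V: V = |W - S| no longer applies, and V = 5.
U = |S - W|  [with S=-3, W=3]  = 6
R = U^2 + S  [with U=6, S=-3]  = 33
H = R - V + 2·W  [with R=33, V=5, W=3]  = 34

34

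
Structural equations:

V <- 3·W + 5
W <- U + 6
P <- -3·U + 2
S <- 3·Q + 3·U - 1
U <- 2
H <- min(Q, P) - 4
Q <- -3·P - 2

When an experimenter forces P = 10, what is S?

The intervention breaks the incoming arrows to P: P <- -3·U + 2 no longer applies, and P = 10.
Q = -3·P - 2  [with P=10]  = -32
S = 3·Q + 3·U - 1  [with Q=-32, U=2]  = -91

-91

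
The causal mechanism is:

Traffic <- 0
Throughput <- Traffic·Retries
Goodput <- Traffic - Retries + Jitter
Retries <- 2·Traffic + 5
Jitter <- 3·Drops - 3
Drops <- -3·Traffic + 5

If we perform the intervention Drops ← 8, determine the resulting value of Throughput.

0

do(Drops=8) replaces the equation Drops <- -3·Traffic + 5 with the constant Drops = 8.
Since Throughput is not a descendant of the intervened variable, it is unaffected.
Retries = 2·Traffic + 5  [with Traffic=0]  = 5
Throughput = Traffic·Retries  [with Traffic=0, Retries=5]  = 0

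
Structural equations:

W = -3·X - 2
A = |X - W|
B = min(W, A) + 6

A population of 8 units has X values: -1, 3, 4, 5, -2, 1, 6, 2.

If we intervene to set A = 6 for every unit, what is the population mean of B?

do(A=6) breaks A's dependence on X. With A=6 fixed, B across the units is 7, -5, -8, -11, 10, 1, -14, -2, mean -2.75.

-2.75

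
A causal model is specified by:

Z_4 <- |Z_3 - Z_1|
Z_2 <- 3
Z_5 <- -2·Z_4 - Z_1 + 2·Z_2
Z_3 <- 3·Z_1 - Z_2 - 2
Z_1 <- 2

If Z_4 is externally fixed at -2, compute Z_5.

8

Intervening sets Z_4 = -2 and removes its equation (Z_4 <- |Z_3 - Z_1|).
Z_5 = -2·Z_4 - Z_1 + 2·Z_2  [with Z_4=-2, Z_1=2, Z_2=3]  = 8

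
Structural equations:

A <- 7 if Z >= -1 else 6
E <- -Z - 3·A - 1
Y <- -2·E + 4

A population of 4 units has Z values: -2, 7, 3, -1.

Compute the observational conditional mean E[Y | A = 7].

E[Y|A=7] averages over only the 3 units with A=7 (Z = 7, 3, -1): Y = 62, 54, 46, mean 54.

54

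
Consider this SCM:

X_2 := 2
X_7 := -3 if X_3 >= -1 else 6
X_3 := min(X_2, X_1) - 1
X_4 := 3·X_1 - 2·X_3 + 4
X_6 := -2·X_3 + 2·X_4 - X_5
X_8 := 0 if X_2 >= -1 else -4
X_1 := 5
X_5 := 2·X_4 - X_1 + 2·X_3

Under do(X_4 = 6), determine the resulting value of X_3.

1

Under do(X_4=6), the mechanism X_4 := 3·X_1 - 2·X_3 + 4 is discarded; X_4 is fixed at 6.
Since X_3 is not a descendant of the intervened variable, it is unaffected.
X_3 = min(X_2, X_1) - 1  [with X_2=2, X_1=5]  = 1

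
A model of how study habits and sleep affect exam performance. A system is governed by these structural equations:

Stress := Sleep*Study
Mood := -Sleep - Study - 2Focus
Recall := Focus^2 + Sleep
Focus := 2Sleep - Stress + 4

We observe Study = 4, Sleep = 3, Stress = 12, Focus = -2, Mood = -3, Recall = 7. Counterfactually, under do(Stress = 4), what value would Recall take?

The intervention breaks the incoming arrows to Stress: Stress := Sleep*Study no longer applies, and Stress = 4.
Focus = 2Sleep - Stress + 4  [with Sleep=3, Stress=4]  = 6
Recall = Focus^2 + Sleep  [with Focus=6, Sleep=3]  = 39

39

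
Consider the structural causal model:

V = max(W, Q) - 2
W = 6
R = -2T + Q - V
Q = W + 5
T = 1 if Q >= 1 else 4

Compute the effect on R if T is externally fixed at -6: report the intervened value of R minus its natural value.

Intervening sets T = -6 and removes its equation (T = 1 if Q >= 1 else 4).
Q = W + 5  [with W=6]  = 11
V = max(W, Q) - 2  [with W=6, Q=11]  = 9
R = -2T + Q - V  [with T=-6, Q=11, V=9]  = 14
Without intervention: Q = W + 5  [with W=6]  = 11; V = max(W, Q) - 2  [with W=6, Q=11]  = 9; T = 1 if Q >= 1 else 4  [with Q=11]  = 1; R = -2T + Q - V  [with T=1, Q=11, V=9]  = 0.
Change = 14 − 0 = 14.

14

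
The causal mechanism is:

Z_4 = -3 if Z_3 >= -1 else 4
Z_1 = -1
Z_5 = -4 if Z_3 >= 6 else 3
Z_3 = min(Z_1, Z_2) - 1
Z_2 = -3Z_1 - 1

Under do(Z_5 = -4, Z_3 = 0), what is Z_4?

-3

Under do(Z_5 = -4, Z_3 = 0), each intervened variable's structural equation is replaced by its fixed value.
Z_4 = -3 if Z_3 >= -1 else 4  [with Z_3=0]  = -3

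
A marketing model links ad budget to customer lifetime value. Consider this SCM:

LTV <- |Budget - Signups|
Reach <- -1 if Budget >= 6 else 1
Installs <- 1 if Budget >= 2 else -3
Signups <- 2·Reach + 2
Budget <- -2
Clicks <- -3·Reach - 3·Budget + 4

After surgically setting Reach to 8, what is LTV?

20

Under do(Reach=8), the mechanism Reach <- -1 if Budget >= 6 else 1 is discarded; Reach is fixed at 8.
Signups = 2·Reach + 2  [with Reach=8]  = 18
LTV = |Budget - Signups|  [with Budget=-2, Signups=18]  = 20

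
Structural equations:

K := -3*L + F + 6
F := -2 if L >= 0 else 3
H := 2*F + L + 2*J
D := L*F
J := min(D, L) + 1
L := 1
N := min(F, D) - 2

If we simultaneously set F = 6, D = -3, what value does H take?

Under do(F = 6, D = -3), each intervened variable's structural equation is replaced by its fixed value.
J = min(D, L) + 1  [with D=-3, L=1]  = -2
H = 2*F + L + 2*J  [with F=6, L=1, J=-2]  = 9

9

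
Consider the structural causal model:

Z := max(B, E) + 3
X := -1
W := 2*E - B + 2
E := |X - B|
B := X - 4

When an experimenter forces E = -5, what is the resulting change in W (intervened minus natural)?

do(E=-5) replaces the equation E := |X - B| with the constant E = -5.
B = X - 4  [with X=-1]  = -5
W = 2*E - B + 2  [with E=-5, B=-5]  = -3
Without intervention: B = X - 4  [with X=-1]  = -5; E = |X - B|  [with X=-1, B=-5]  = 4; W = 2*E - B + 2  [with E=4, B=-5]  = 15.
Change = -3 − 15 = -18.

-18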